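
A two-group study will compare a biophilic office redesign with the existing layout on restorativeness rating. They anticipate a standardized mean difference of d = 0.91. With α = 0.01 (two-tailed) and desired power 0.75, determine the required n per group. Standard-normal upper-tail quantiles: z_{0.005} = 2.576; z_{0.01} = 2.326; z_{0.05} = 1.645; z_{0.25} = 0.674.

n = 26 per group

For two independent groups with equal n: n = 2·((z_{α/2} + z_β) / d)².
z_{α/2} + z_β = 2.576 + 0.674 = 3.250.
n = 2 × (3.250 / 0.91)² = 2 × 3.571² = 2 × 12.76 = 25.5.
Round up to the next whole participant.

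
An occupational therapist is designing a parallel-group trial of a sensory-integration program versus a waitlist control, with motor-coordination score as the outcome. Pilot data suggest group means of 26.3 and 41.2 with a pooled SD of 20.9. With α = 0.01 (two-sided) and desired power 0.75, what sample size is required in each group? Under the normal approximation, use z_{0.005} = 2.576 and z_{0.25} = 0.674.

n = 42 per group

Cohen's d = |M₁ − M₂| / SD_pooled = |26.3 − 41.2| / 20.9 = 14.9 / 20.9 = 0.713.
For two independent groups with equal n: n = 2·((z_{α/2} + z_β) / d)².
z_{α/2} + z_β = 2.576 + 0.674 = 3.250.
n = 2 × (3.250 / 0.713)² = 2 × 4.558² = 2 × 20.78 = 41.6.
Round up to the next whole participant.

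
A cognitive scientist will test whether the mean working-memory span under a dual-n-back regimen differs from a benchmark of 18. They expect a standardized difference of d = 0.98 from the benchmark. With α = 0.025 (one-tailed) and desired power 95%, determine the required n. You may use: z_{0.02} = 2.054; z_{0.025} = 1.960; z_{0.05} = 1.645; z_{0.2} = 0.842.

n = 14

For a one-sample test: n = ((z_{α} + z_β) / d)².
z_{α} + z_β = 1.960 + 1.645 = 3.605.
n = (3.605 / 0.98)² = 3.679² = 13.53.
Round up.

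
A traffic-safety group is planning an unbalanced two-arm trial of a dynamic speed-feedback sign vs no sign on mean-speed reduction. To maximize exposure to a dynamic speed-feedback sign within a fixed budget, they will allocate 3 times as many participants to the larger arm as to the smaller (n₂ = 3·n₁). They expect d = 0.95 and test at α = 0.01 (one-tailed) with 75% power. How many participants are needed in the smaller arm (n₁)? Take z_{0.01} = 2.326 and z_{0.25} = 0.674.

n₁ = 14

With allocation ratio k = n₂/n₁ = 3, Var(x̄₁−x̄₂) = σ²(1/n₁ + 1/(k·n₁)) = σ²·(k+1)/(k·n₁).
So n₁ = (1 + 1/k)·((z_{α} + z_β)/d)² = 1.333 × (3.000/0.95)².
n₁ = 1.333 × 9.97 = 13.3.
Round up: n₁ = 14, giving n₂ = 3 × 14 = 42.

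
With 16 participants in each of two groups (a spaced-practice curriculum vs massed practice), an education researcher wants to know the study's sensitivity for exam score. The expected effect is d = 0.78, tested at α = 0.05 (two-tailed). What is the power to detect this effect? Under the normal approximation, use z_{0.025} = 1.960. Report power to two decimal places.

power ≈ 0.60

For two equal groups, power = Φ(d·√(n/2) − z_{α/2}).
d·√(n/2) = 0.78 × √(16/2) = 0.78 × 2.828 = 2.206.
z_β = 2.206 − 1.960 = 0.246.
Power = Φ(0.246) = 0.597.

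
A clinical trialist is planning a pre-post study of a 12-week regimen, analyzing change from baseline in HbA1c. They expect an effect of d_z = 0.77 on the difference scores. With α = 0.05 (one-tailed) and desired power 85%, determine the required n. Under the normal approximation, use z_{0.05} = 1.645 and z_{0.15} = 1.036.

n = 13 pairs

For a paired (one-sample on differences) test: n = ((z_{α} + z_β) / d)².
z_{α} + z_β = 1.645 + 1.036 = 2.681.
n = (2.681 / 0.77)² = 3.482² = 12.12.
Round up.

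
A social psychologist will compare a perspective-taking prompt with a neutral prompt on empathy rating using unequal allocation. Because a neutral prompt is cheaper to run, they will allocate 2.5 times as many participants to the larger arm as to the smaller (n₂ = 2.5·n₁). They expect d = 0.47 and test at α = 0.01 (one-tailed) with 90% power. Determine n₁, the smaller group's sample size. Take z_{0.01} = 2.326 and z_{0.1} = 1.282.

n₁ = 83

With allocation ratio k = n₂/n₁ = 2.5, Var(x̄₁−x̄₂) = σ²(1/n₁ + 1/(k·n₁)) = σ²·(k+1)/(k·n₁).
So n₁ = (1 + 1/k)·((z_{α} + z_β)/d)² = 1.400 × (3.608/0.47)².
n₁ = 1.400 × 58.93 = 82.5.
Round up: n₁ = 83, giving n₂ = ⌈2.5 × 83⌉ = ⌈207.5⌉ = 208.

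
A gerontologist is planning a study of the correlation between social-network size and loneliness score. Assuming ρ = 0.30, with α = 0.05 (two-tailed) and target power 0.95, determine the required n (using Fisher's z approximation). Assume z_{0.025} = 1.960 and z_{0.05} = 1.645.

Fisher's z: C = ½·ln((1+r)/(1−r)) = ½·ln(1.8571) = 0.3095.
n = ((z_{α/2} + z_β)/C)² + 3.
(1.960 + 1.645) / 0.3095 = 3.605 / 0.3095 = 11.648.
n = 11.648² + 3 = 135.67 + 3 = 138.7.
Round up.

n = 139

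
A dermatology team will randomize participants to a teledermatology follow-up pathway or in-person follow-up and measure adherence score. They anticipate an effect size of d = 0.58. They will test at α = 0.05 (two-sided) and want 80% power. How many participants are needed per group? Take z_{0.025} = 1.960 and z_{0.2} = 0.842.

n = 47 per group

For two independent groups with equal n: n = 2·((z_{α/2} + z_β) / d)².
z_{α/2} + z_β = 1.960 + 0.842 = 2.802.
n = 2 × (2.802 / 0.58)² = 2 × 4.831² = 2 × 23.34 = 46.7.
Round up to the next whole participant.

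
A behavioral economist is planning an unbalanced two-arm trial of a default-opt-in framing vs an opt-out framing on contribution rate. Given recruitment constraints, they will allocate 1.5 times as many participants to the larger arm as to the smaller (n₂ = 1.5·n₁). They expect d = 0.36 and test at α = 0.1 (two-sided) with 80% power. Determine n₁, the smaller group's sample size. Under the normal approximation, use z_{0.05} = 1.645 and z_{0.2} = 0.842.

With allocation ratio k = n₂/n₁ = 1.5, Var(x̄₁−x̄₂) = σ²(1/n₁ + 1/(k·n₁)) = σ²·(k+1)/(k·n₁).
So n₁ = (1 + 1/k)·((z_{α/2} + z_β)/d)² = 1.667 × (2.487/0.36)².
n₁ = 1.667 × 47.73 = 79.5.
Round up: n₁ = 80, giving n₂ = 1.5 × 80 = 120.

n₁ = 80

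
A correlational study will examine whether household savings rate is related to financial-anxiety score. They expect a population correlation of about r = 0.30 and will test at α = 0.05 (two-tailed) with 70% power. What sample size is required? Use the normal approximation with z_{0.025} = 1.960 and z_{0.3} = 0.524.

n = 68

Fisher's z: C = ½·ln((1+r)/(1−r)) = ½·ln(1.8571) = 0.3095.
n = ((z_{α/2} + z_β)/C)² + 3.
(1.960 + 0.524) / 0.3095 = 2.484 / 0.3095 = 8.026.
n = 8.026² + 3 = 64.41 + 3 = 67.4.
Round up.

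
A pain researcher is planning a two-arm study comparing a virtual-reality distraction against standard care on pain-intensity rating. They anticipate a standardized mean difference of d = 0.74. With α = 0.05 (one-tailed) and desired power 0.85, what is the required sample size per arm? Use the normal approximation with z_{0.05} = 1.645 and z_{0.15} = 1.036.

For two independent groups with equal n: n = 2·((z_{α} + z_β) / d)².
z_{α} + z_β = 1.645 + 1.036 = 2.681.
n = 2 × (2.681 / 0.74)² = 2 × 3.623² = 2 × 13.13 = 26.3.
Round up to the next whole participant.

n = 27 per group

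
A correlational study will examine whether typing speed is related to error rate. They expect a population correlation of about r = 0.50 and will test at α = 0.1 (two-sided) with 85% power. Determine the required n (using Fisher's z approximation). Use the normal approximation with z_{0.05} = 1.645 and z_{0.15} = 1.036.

n = 27

Fisher's z: C = ½·ln((1+r)/(1−r)) = ½·ln(3.0000) = 0.5493.
n = ((z_{α/2} + z_β)/C)² + 3.
(1.645 + 1.036) / 0.5493 = 2.681 / 0.5493 = 4.881.
n = 4.881² + 3 = 23.82 + 3 = 26.8.
Round up.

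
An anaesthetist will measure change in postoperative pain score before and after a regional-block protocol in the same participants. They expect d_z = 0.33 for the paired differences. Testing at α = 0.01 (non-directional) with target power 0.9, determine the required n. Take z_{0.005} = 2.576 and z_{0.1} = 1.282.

n = 137 pairs

For a paired (one-sample on differences) test: n = ((z_{α/2} + z_β) / d)².
z_{α/2} + z_β = 2.576 + 1.282 = 3.858.
n = (3.858 / 0.33)² = 11.691² = 136.68.
Round up.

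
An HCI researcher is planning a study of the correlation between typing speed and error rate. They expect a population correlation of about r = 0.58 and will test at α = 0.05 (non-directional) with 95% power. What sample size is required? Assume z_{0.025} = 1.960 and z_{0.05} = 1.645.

n = 33

Fisher's z: C = ½·ln((1+r)/(1−r)) = ½·ln(3.7619) = 0.6625.
n = ((z_{α/2} + z_β)/C)² + 3.
(1.960 + 1.645) / 0.6625 = 3.605 / 0.6625 = 5.442.
n = 5.442² + 3 = 29.61 + 3 = 32.6.
Round up.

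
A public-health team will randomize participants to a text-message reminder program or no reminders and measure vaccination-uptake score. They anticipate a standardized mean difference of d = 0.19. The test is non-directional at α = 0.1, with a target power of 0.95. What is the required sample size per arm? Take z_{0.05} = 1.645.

For two independent groups with equal n: n = 2·((z_{α/2} + z_β) / d)².
z_{α/2} + z_β = 1.645 + 1.645 = 3.290.
n = 2 × (3.290 / 0.19)² = 2 × 17.316² = 2 × 299.84 = 599.7.
Round up to the next whole participant.

n = 600 per group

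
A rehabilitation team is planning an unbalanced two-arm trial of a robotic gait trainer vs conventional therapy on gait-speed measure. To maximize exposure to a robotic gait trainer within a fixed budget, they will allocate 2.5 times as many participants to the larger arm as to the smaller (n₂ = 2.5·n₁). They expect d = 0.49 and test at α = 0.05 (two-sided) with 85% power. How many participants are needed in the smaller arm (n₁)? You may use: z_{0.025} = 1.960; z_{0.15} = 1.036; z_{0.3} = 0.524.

n₁ = 53

With allocation ratio k = n₂/n₁ = 2.5, Var(x̄₁−x̄₂) = σ²(1/n₁ + 1/(k·n₁)) = σ²·(k+1)/(k·n₁).
So n₁ = (1 + 1/k)·((z_{α/2} + z_β)/d)² = 1.400 × (2.996/0.49)².
n₁ = 1.400 × 37.38 = 52.3.
Round up: n₁ = 53, giving n₂ = ⌈2.5 × 53⌉ = ⌈132.5⌉ = 133.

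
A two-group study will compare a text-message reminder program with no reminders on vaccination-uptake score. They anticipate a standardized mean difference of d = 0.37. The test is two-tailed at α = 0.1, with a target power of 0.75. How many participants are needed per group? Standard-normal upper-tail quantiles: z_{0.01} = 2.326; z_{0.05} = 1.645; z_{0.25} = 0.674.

For two independent groups with equal n: n = 2·((z_{α/2} + z_β) / d)².
z_{α/2} + z_β = 1.645 + 0.674 = 2.319.
n = 2 × (2.319 / 0.37)² = 2 × 6.268² = 2 × 39.28 = 78.6.
Round up to the next whole participant.

n = 79 per group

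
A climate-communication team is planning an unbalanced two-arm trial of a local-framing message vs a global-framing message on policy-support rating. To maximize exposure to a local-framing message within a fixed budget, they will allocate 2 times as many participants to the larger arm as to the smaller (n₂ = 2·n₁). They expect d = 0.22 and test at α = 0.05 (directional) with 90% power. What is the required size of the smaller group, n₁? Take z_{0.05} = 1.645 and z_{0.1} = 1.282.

With allocation ratio k = n₂/n₁ = 2, Var(x̄₁−x̄₂) = σ²(1/n₁ + 1/(k·n₁)) = σ²·(k+1)/(k·n₁).
So n₁ = (1 + 1/k)·((z_{α} + z_β)/d)² = 1.500 × (2.927/0.22)².
n₁ = 1.500 × 177.01 = 265.5.
Round up: n₁ = 266, giving n₂ = 2 × 266 = 532.

n₁ = 266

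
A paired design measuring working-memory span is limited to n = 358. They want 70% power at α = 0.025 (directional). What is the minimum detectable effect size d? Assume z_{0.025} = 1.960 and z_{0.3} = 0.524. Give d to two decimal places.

For a single sample (or paired design) of n = 358: d_min = (z_{α} + z_β)/√n.
z-sum = 1.960 + 0.524 = 2.484.
d_min = 2.484 / √358 = 2.484 / 18.921 = 0.131.

d_min ≈ 0.13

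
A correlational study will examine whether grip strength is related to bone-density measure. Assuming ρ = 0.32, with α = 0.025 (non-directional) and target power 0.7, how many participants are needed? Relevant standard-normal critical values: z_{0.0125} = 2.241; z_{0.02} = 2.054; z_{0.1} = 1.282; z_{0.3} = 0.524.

Fisher's z: C = ½·ln((1+r)/(1−r)) = ½·ln(1.9412) = 0.3316.
n = ((z_{α/2} + z_β)/C)² + 3.
(2.241 + 0.524) / 0.3316 = 2.765 / 0.3316 = 8.338.
n = 8.338² + 3 = 69.53 + 3 = 72.5.
Round up.

n = 73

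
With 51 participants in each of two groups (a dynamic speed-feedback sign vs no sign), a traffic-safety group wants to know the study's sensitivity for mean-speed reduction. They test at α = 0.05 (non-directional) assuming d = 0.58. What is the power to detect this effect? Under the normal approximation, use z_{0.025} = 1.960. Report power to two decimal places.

power ≈ 0.83

For two equal groups, power = Φ(d·√(n/2) − z_{α/2}).
d·√(n/2) = 0.58 × √(51/2) = 0.58 × 5.050 = 2.929.
z_β = 2.929 − 1.960 = 0.969.
Power = Φ(0.969) = 0.834.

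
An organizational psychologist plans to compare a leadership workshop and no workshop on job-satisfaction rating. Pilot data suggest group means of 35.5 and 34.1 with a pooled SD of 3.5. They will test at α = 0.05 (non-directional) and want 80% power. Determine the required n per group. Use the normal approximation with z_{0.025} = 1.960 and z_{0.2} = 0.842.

n = 99 per group

Cohen's d = |M₁ − M₂| / SD_pooled = |35.5 − 34.1| / 3.5 = 1.4 / 3.5 = 0.400.
For two independent groups with equal n: n = 2·((z_{α/2} + z_β) / d)².
z_{α/2} + z_β = 1.960 + 0.842 = 2.802.
n = 2 × (2.802 / 0.400)² = 2 × 7.005² = 2 × 49.07 = 98.1.
Round up to the next whole participant.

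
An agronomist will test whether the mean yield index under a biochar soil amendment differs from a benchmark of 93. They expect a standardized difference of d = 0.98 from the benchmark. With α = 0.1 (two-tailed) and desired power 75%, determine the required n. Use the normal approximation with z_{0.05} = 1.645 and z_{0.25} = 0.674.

n = 6

For a one-sample test: n = ((z_{α/2} + z_β) / d)².
z_{α/2} + z_β = 1.645 + 0.674 = 2.319.
n = (2.319 / 0.98)² = 2.366² = 5.60.
Round up.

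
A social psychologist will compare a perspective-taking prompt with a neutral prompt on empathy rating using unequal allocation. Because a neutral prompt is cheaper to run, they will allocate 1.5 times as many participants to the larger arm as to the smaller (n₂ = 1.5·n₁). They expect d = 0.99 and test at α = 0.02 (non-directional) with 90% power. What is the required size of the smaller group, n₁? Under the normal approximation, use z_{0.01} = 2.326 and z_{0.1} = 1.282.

With allocation ratio k = n₂/n₁ = 1.5, Var(x̄₁−x̄₂) = σ²(1/n₁ + 1/(k·n₁)) = σ²·(k+1)/(k·n₁).
So n₁ = (1 + 1/k)·((z_{α/2} + z_β)/d)² = 1.667 × (3.608/0.99)².
n₁ = 1.667 × 13.28 = 22.1.
Round up: n₁ = 23, giving n₂ = ⌈1.5 × 23⌉ = ⌈34.5⌉ = 35.

n₁ = 23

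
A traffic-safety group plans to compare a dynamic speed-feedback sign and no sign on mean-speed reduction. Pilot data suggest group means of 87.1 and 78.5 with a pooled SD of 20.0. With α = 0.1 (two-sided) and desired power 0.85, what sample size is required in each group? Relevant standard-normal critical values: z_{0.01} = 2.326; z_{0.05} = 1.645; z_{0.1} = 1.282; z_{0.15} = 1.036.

n = 78 per group

Cohen's d = |M₁ − M₂| / SD_pooled = |87.1 − 78.5| / 20.0 = 8.6 / 20.0 = 0.430.
For two independent groups with equal n: n = 2·((z_{α/2} + z_β) / d)².
z_{α/2} + z_β = 1.645 + 1.036 = 2.681.
n = 2 × (2.681 / 0.430)² = 2 × 6.235² = 2 × 38.87 = 77.7.
Round up to the next whole participant.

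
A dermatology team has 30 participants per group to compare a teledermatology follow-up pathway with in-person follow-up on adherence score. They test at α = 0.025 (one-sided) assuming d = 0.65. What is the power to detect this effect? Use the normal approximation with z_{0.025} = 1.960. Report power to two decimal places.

For two equal groups, power = Φ(d·√(n/2) − z_{α}).
d·√(n/2) = 0.65 × √(30/2) = 0.65 × 3.873 = 2.517.
z_β = 2.517 − 1.960 = 0.557.
Power = Φ(0.557) = 0.711.

power ≈ 0.71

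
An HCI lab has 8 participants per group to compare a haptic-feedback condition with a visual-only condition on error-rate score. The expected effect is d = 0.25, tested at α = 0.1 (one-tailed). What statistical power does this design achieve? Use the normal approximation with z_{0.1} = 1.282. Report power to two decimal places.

For two equal groups, power = Φ(d·√(n/2) − z_{α}).
d·√(n/2) = 0.25 × √(8/2) = 0.25 × 2.000 = 0.500.
z_β = 0.500 − 1.282 = -0.782.
Power = Φ(-0.782) = 0.217.

power ≈ 0.22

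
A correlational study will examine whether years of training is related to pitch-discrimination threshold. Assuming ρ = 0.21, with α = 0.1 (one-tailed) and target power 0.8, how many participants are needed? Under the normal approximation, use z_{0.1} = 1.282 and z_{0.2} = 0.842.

Fisher's z: C = ½·ln((1+r)/(1−r)) = ½·ln(1.5316) = 0.2132.
n = ((z_{α} + z_β)/C)² + 3.
(1.282 + 0.842) / 0.2132 = 2.124 / 0.2132 = 9.962.
n = 9.962² + 3 = 99.25 + 3 = 102.3.
Round up.

n = 103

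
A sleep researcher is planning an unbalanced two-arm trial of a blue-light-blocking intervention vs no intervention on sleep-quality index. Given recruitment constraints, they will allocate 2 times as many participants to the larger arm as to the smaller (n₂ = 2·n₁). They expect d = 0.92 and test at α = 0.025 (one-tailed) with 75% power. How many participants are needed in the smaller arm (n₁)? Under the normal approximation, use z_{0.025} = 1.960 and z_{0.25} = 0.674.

n₁ = 13

With allocation ratio k = n₂/n₁ = 2, Var(x̄₁−x̄₂) = σ²(1/n₁ + 1/(k·n₁)) = σ²·(k+1)/(k·n₁).
So n₁ = (1 + 1/k)·((z_{α} + z_β)/d)² = 1.500 × (2.634/0.92)².
n₁ = 1.500 × 8.20 = 12.3.
Round up: n₁ = 13, giving n₂ = 2 × 13 = 26.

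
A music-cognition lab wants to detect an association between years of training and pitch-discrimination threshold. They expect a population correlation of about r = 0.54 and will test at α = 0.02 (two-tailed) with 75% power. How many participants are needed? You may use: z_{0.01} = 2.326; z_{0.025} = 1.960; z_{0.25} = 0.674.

Fisher's z: C = ½·ln((1+r)/(1−r)) = ½·ln(3.3478) = 0.6042.
n = ((z_{α/2} + z_β)/C)² + 3.
(2.326 + 0.674) / 0.6042 = 3.000 / 0.6042 = 4.965.
n = 4.965² + 3 = 24.65 + 3 = 27.7.
Round up.

n = 28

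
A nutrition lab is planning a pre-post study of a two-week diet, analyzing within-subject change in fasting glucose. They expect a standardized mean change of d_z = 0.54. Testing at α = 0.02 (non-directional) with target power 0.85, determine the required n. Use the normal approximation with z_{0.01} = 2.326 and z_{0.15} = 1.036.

For a paired (one-sample on differences) test: n = ((z_{α/2} + z_β) / d)².
z_{α/2} + z_β = 2.326 + 1.036 = 3.362.
n = (3.362 / 0.54)² = 6.226² = 38.76.
Round up.

n = 39 pairs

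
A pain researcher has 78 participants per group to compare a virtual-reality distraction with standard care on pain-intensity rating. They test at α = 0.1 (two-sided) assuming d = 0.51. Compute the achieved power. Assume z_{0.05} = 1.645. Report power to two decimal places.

power ≈ 0.94

For two equal groups, power = Φ(d·√(n/2) − z_{α/2}).
d·√(n/2) = 0.51 × √(78/2) = 0.51 × 6.245 = 3.185.
z_β = 3.185 − 1.645 = 1.540.
Power = Φ(1.540) = 0.938.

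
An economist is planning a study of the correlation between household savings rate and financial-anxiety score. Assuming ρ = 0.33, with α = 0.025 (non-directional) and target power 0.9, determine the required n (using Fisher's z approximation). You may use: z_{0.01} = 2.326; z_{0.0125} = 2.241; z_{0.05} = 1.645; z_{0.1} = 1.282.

n = 109

Fisher's z: C = ½·ln((1+r)/(1−r)) = ½·ln(1.9851) = 0.3428.
n = ((z_{α/2} + z_β)/C)² + 3.
(2.241 + 1.282) / 0.3428 = 3.523 / 0.3428 = 10.277.
n = 10.277² + 3 = 105.62 + 3 = 108.6.
Round up.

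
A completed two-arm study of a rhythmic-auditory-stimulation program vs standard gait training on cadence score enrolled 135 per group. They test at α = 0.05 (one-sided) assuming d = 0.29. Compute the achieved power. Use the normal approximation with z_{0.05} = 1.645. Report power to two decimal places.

For two equal groups, power = Φ(d·√(n/2) − z_{α}).
d·√(n/2) = 0.29 × √(135/2) = 0.29 × 8.216 = 2.383.
z_β = 2.383 − 1.645 = 0.738.
Power = Φ(0.738) = 0.770.

power ≈ 0.77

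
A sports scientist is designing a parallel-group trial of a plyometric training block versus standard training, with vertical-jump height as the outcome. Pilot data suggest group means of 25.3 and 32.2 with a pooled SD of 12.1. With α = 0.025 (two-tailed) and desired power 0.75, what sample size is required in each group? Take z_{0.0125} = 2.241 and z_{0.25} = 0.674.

Cohen's d = |M₁ − M₂| / SD_pooled = |25.3 − 32.2| / 12.1 = 6.9 / 12.1 = 0.570.
For two independent groups with equal n: n = 2·((z_{α/2} + z_β) / d)².
z_{α/2} + z_β = 2.241 + 0.674 = 2.915.
n = 2 × (2.915 / 0.570)² = 2 × 5.114² = 2 × 26.15 = 52.3.
Round up to the next whole participant.

n = 53 per group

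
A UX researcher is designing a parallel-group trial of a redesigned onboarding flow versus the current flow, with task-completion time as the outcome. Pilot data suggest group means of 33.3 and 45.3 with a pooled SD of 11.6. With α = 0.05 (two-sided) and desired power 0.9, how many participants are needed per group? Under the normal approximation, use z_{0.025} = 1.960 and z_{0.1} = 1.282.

n = 20 per group

Cohen's d = |M₁ − M₂| / SD_pooled = |33.3 − 45.3| / 11.6 = 12.0 / 11.6 = 1.034.
For two independent groups with equal n: n = 2·((z_{α/2} + z_β) / d)².
z_{α/2} + z_β = 1.960 + 1.282 = 3.242.
n = 2 × (3.242 / 1.034)² = 2 × 3.135² = 2 × 9.83 = 19.7.
Round up to the next whole participant.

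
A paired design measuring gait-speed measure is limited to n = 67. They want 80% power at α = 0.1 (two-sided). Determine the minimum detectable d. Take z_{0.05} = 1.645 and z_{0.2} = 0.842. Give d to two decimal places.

d_min ≈ 0.30

For a single sample (or paired design) of n = 67: d_min = (z_{α/2} + z_β)/√n.
z-sum = 1.645 + 0.842 = 2.487.
d_min = 2.487 / √67 = 2.487 / 8.185 = 0.304.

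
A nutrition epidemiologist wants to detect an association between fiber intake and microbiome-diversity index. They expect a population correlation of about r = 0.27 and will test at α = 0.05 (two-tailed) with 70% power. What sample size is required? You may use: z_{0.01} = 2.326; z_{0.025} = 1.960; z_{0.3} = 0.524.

Fisher's z: C = ½·ln((1+r)/(1−r)) = ½·ln(1.7397) = 0.2769.
n = ((z_{α/2} + z_β)/C)² + 3.
(1.960 + 0.524) / 0.2769 = 2.484 / 0.2769 = 8.971.
n = 8.971² + 3 = 80.47 + 3 = 83.5.
Round up.

n = 84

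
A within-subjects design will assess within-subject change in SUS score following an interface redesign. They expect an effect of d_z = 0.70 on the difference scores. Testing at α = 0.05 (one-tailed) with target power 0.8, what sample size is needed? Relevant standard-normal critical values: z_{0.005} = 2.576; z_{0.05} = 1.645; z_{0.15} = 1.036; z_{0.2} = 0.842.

n = 13 pairs

For a paired (one-sample on differences) test: n = ((z_{α} + z_β) / d)².
z_{α} + z_β = 1.645 + 0.842 = 2.487.
n = (2.487 / 0.70)² = 3.553² = 12.62.
Round up.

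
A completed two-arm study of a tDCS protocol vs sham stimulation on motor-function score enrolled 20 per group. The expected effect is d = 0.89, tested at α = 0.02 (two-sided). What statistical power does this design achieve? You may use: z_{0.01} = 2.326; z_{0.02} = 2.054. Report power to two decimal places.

For two equal groups, power = Φ(d·√(n/2) − z_{α/2}).
d·√(n/2) = 0.89 × √(20/2) = 0.89 × 3.162 = 2.814.
z_β = 2.814 − 2.326 = 0.488.
Power = Φ(0.488) = 0.687.

power ≈ 0.69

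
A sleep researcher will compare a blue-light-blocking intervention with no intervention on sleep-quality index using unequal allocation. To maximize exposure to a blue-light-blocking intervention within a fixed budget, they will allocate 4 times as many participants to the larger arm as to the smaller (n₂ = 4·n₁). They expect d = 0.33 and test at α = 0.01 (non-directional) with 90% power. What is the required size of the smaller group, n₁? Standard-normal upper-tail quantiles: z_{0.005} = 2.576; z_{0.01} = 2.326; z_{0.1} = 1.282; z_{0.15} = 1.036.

n₁ = 171

With allocation ratio k = n₂/n₁ = 4, Var(x̄₁−x̄₂) = σ²(1/n₁ + 1/(k·n₁)) = σ²·(k+1)/(k·n₁).
So n₁ = (1 + 1/k)·((z_{α/2} + z_β)/d)² = 1.250 × (3.858/0.33)².
n₁ = 1.250 × 136.68 = 170.8.
Round up: n₁ = 171, giving n₂ = 4 × 171 = 684.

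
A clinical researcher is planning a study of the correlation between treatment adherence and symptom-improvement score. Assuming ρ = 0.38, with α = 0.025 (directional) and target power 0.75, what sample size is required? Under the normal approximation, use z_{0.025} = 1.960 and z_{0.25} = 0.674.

Fisher's z: C = ½·ln((1+r)/(1−r)) = ½·ln(2.2258) = 0.4001.
n = ((z_{α} + z_β)/C)² + 3.
(1.960 + 0.674) / 0.4001 = 2.634 / 0.4001 = 6.583.
n = 6.583² + 3 = 43.34 + 3 = 46.3.
Round up.

n = 47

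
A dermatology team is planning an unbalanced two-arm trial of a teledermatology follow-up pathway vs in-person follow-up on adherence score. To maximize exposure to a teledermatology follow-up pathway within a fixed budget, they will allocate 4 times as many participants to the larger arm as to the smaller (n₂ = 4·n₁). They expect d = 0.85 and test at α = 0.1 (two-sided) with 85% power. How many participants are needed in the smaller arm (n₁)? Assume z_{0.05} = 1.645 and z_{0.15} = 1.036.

With allocation ratio k = n₂/n₁ = 4, Var(x̄₁−x̄₂) = σ²(1/n₁ + 1/(k·n₁)) = σ²·(k+1)/(k·n₁).
So n₁ = (1 + 1/k)·((z_{α/2} + z_β)/d)² = 1.250 × (2.681/0.85)².
n₁ = 1.250 × 9.95 = 12.4.
Round up: n₁ = 13, giving n₂ = 4 × 13 = 52.

n₁ = 13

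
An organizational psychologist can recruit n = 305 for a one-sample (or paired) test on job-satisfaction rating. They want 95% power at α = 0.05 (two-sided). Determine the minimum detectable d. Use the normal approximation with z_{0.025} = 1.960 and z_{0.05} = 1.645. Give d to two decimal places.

d_min ≈ 0.21

For a single sample (or paired design) of n = 305: d_min = (z_{α/2} + z_β)/√n.
z-sum = 1.960 + 1.645 = 3.605.
d_min = 3.605 / √305 = 3.605 / 17.464 = 0.206.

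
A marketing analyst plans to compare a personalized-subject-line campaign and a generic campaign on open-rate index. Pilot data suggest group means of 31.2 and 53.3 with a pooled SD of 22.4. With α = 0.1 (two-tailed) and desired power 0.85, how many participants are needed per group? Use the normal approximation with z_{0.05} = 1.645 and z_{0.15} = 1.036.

Cohen's d = |M₁ − M₂| / SD_pooled = |31.2 − 53.3| / 22.4 = 22.1 / 22.4 = 0.987.
For two independent groups with equal n: n = 2·((z_{α/2} + z_β) / d)².
z_{α/2} + z_β = 1.645 + 1.036 = 2.681.
n = 2 × (2.681 / 0.987)² = 2 × 2.716² = 2 × 7.38 = 14.8.
Round up to the next whole participant.

n = 15 per group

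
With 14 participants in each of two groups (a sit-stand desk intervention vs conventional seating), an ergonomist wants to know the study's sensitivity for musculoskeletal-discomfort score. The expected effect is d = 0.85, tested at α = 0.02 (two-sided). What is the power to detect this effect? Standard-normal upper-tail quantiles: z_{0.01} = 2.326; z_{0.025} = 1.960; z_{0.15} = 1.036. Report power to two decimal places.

For two equal groups, power = Φ(d·√(n/2) − z_{α/2}).
d·√(n/2) = 0.85 × √(14/2) = 0.85 × 2.646 = 2.249.
z_β = 2.249 − 2.326 = -0.077.
Power = Φ(-0.077) = 0.469.

power ≈ 0.47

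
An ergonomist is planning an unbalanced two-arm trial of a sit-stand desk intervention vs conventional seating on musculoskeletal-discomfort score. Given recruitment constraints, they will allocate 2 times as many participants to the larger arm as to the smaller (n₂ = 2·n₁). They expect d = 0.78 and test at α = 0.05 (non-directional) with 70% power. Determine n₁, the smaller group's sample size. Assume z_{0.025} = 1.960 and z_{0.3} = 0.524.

With allocation ratio k = n₂/n₁ = 2, Var(x̄₁−x̄₂) = σ²(1/n₁ + 1/(k·n₁)) = σ²·(k+1)/(k·n₁).
So n₁ = (1 + 1/k)·((z_{α/2} + z_β)/d)² = 1.500 × (2.484/0.78)².
n₁ = 1.500 × 10.14 = 15.2.
Round up: n₁ = 16, giving n₂ = 2 × 16 = 32.

n₁ = 16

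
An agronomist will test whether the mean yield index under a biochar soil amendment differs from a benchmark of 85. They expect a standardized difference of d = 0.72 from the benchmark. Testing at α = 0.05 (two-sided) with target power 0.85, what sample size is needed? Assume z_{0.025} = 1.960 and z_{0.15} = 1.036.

For a one-sample test: n = ((z_{α/2} + z_β) / d)².
z_{α/2} + z_β = 1.960 + 1.036 = 2.996.
n = (2.996 / 0.72)² = 4.161² = 17.31.
Round up.

n = 18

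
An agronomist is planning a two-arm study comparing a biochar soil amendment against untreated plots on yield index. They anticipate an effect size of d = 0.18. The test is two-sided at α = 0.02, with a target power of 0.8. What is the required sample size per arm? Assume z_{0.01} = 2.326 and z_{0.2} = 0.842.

n = 620 per group

For two independent groups with equal n: n = 2·((z_{α/2} + z_β) / d)².
z_{α/2} + z_β = 2.326 + 0.842 = 3.168.
n = 2 × (3.168 / 0.18)² = 2 × 17.600² = 2 × 309.76 = 619.5.
Round up to the next whole participant.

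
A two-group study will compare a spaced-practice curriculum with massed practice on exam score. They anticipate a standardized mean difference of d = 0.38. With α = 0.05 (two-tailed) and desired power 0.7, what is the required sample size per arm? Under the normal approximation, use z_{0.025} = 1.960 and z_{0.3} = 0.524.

n = 86 per group

For two independent groups with equal n: n = 2·((z_{α/2} + z_β) / d)².
z_{α/2} + z_β = 1.960 + 0.524 = 2.484.
n = 2 × (2.484 / 0.38)² = 2 × 6.537² = 2 × 42.73 = 85.5.
Round up to the next whole participant.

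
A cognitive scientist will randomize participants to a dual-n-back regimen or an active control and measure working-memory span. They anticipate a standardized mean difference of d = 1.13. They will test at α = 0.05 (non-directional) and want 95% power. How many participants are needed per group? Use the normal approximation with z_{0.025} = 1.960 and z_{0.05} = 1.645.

n = 21 per group

For two independent groups with equal n: n = 2·((z_{α/2} + z_β) / d)².
z_{α/2} + z_β = 1.960 + 1.645 = 3.605.
n = 2 × (3.605 / 1.13)² = 2 × 3.190² = 2 × 10.18 = 20.4.
Round up to the next whole participant.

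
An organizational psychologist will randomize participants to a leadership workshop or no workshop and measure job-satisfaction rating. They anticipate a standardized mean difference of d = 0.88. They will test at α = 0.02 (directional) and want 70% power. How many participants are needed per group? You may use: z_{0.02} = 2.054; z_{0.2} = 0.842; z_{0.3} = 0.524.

For two independent groups with equal n: n = 2·((z_{α} + z_β) / d)².
z_{α} + z_β = 2.054 + 0.524 = 2.578.
n = 2 × (2.578 / 0.88)² = 2 × 2.930² = 2 × 8.58 = 17.2.
Round up to the next whole participant.

n = 18 per group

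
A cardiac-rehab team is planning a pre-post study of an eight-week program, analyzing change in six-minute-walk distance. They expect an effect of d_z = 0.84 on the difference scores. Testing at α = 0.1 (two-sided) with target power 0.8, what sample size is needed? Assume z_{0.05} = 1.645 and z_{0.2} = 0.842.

For a paired (one-sample on differences) test: n = ((z_{α/2} + z_β) / d)².
z_{α/2} + z_β = 1.645 + 0.842 = 2.487.
n = (2.487 / 0.84)² = 2.961² = 8.77.
Round up.

n = 9 pairs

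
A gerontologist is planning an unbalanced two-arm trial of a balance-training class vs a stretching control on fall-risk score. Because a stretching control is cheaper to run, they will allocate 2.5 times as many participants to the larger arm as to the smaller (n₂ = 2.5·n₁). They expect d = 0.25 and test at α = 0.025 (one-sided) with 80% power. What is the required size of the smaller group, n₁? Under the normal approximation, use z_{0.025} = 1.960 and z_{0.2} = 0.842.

With allocation ratio k = n₂/n₁ = 2.5, Var(x̄₁−x̄₂) = σ²(1/n₁ + 1/(k·n₁)) = σ²·(k+1)/(k·n₁).
So n₁ = (1 + 1/k)·((z_{α} + z_β)/d)² = 1.400 × (2.802/0.25)².
n₁ = 1.400 × 125.62 = 175.9.
Round up: n₁ = 176, giving n₂ = 2.5 × 176 = 440.

n₁ = 176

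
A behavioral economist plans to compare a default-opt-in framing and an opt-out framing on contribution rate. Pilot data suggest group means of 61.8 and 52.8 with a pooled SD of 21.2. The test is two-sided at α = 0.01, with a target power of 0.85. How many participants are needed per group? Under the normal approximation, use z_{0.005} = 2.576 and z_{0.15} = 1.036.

n = 145 per group

Cohen's d = |M₁ − M₂| / SD_pooled = |61.8 − 52.8| / 21.2 = 9.0 / 21.2 = 0.425.
For two independent groups with equal n: n = 2·((z_{α/2} + z_β) / d)².
z_{α/2} + z_β = 2.576 + 1.036 = 3.612.
n = 2 × (3.612 / 0.425)² = 2 × 8.499² = 2 × 72.23 = 144.5.
Round up to the next whole participant.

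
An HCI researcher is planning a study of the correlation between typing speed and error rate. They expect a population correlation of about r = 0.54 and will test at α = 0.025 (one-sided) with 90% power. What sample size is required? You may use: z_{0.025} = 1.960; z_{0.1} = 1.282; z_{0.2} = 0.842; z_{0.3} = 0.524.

Fisher's z: C = ½·ln((1+r)/(1−r)) = ½·ln(3.3478) = 0.6042.
n = ((z_{α} + z_β)/C)² + 3.
(1.960 + 1.282) / 0.6042 = 3.242 / 0.6042 = 5.366.
n = 5.366² + 3 = 28.79 + 3 = 31.8.
Round up.

n = 32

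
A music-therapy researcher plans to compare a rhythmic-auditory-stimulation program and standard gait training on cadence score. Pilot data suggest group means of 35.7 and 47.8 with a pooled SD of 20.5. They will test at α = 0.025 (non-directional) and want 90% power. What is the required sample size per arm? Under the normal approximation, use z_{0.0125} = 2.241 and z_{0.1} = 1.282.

Cohen's d = |M₁ − M₂| / SD_pooled = |35.7 − 47.8| / 20.5 = 12.1 / 20.5 = 0.590.
For two independent groups with equal n: n = 2·((z_{α/2} + z_β) / d)².
z_{α/2} + z_β = 2.241 + 1.282 = 3.523.
n = 2 × (3.523 / 0.590)² = 2 × 5.971² = 2 × 35.66 = 71.3.
Round up to the next whole participant.

n = 72 per group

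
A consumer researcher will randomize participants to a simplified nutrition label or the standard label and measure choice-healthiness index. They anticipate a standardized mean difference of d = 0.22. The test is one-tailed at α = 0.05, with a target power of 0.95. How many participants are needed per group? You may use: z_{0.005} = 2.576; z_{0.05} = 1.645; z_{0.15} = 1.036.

n = 448 per group

For two independent groups with equal n: n = 2·((z_{α} + z_β) / d)².
z_{α} + z_β = 1.645 + 1.645 = 3.290.
n = 2 × (3.290 / 0.22)² = 2 × 14.955² = 2 × 223.64 = 447.3.
Round up to the next whole participant.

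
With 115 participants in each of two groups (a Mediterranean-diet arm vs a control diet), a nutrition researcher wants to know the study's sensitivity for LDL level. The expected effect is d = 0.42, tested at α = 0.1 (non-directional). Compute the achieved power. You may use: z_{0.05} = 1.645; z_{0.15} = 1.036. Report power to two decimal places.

power ≈ 0.94

For two equal groups, power = Φ(d·√(n/2) − z_{α/2}).
d·√(n/2) = 0.42 × √(115/2) = 0.42 × 7.583 = 3.185.
z_β = 3.185 − 1.645 = 1.540.
Power = Φ(1.540) = 0.938.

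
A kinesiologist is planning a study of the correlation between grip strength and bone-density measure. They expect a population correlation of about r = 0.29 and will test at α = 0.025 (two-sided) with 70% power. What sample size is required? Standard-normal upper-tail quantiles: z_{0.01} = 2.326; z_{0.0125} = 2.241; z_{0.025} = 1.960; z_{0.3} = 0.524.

Fisher's z: C = ½·ln((1+r)/(1−r)) = ½·ln(1.8169) = 0.2986.
n = ((z_{α/2} + z_β)/C)² + 3.
(2.241 + 0.524) / 0.2986 = 2.765 / 0.2986 = 9.260.
n = 9.260² + 3 = 85.75 + 3 = 88.7.
Round up.

n = 89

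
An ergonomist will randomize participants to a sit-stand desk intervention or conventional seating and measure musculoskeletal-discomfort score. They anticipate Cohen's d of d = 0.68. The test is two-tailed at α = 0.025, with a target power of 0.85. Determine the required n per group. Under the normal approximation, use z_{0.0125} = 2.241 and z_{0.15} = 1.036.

n = 47 per group

For two independent groups with equal n: n = 2·((z_{α/2} + z_β) / d)².
z_{α/2} + z_β = 2.241 + 1.036 = 3.277.
n = 2 × (3.277 / 0.68)² = 2 × 4.819² = 2 × 23.22 = 46.4.
Round up to the next whole participant.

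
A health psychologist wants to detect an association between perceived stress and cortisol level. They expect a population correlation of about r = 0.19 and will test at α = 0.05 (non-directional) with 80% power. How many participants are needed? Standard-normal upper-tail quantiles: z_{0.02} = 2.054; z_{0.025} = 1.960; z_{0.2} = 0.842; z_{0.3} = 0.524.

Fisher's z: C = ½·ln((1+r)/(1−r)) = ½·ln(1.4691) = 0.1923.
n = ((z_{α/2} + z_β)/C)² + 3.
(1.960 + 0.842) / 0.1923 = 2.802 / 0.1923 = 14.571.
n = 14.571² + 3 = 212.31 + 3 = 215.3.
Round up.

n = 216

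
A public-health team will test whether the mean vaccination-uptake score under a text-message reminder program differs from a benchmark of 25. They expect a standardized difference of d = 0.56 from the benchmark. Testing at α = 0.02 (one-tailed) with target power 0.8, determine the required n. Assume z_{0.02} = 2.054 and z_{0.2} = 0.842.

n = 27

For a one-sample test: n = ((z_{α} + z_β) / d)².
z_{α} + z_β = 2.054 + 0.842 = 2.896.
n = (2.896 / 0.56)² = 5.171² = 26.74.
Round up.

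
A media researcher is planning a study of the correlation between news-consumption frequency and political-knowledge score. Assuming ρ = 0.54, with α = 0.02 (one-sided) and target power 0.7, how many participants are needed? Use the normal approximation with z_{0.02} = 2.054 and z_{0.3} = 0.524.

Fisher's z: C = ½·ln((1+r)/(1−r)) = ½·ln(3.3478) = 0.6042.
n = ((z_{α} + z_β)/C)² + 3.
(2.054 + 0.524) / 0.6042 = 2.578 / 0.6042 = 4.267.
n = 4.267² + 3 = 18.21 + 3 = 21.2.
Round up.

n = 22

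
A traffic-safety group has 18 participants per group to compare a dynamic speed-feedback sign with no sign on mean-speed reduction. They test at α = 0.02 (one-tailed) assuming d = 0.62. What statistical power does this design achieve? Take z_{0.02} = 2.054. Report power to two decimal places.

power ≈ 0.42

For two equal groups, power = Φ(d·√(n/2) − z_{α}).
d·√(n/2) = 0.62 × √(18/2) = 0.62 × 3.000 = 1.860.
z_β = 1.860 − 2.054 = -0.194.
Power = Φ(-0.194) = 0.423.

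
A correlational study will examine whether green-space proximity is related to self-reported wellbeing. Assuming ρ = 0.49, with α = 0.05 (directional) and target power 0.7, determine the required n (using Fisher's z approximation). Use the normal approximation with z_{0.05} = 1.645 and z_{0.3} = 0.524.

Fisher's z: C = ½·ln((1+r)/(1−r)) = ½·ln(2.9216) = 0.5361.
n = ((z_{α} + z_β)/C)² + 3.
(1.645 + 0.524) / 0.5361 = 2.169 / 0.5361 = 4.046.
n = 4.046² + 3 = 16.37 + 3 = 19.4.
Round up.

n = 20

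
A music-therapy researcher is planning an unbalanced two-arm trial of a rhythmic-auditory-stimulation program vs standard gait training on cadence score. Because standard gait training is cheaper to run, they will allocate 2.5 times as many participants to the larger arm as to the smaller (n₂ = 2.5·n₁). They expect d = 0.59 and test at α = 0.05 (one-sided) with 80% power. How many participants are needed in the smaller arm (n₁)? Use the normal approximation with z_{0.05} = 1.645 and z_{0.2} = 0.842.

n₁ = 25

With allocation ratio k = n₂/n₁ = 2.5, Var(x̄₁−x̄₂) = σ²(1/n₁ + 1/(k·n₁)) = σ²·(k+1)/(k·n₁).
So n₁ = (1 + 1/k)·((z_{α} + z_β)/d)² = 1.400 × (2.487/0.59)².
n₁ = 1.400 × 17.77 = 24.9.
Round up: n₁ = 25, giving n₂ = ⌈2.5 × 25⌉ = ⌈62.5⌉ = 63.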